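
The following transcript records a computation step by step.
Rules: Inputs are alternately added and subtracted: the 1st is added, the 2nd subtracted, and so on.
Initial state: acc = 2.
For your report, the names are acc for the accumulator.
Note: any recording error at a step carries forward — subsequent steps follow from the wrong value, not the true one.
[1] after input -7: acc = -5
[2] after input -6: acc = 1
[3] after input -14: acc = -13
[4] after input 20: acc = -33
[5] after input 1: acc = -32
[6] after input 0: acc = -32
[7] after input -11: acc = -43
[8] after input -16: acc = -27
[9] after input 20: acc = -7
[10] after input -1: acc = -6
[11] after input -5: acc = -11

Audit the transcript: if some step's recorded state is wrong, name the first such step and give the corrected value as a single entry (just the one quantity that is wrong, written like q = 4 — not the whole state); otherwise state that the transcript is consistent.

no error

1. acc = 2 + -7 = -5 (confirmed correct)
2. acc = -5 - -6 = 1 (same as recorded)
3. acc = 1 + -14 = -13 (in agreement)
4. acc = -13 - 20 = -33 (checks out)
5. acc = -33 + 1 = -32 (no discrepancy)
6. acc = -32 - 0 = -32 (confirmed correct)
7. acc = -32 + -11 = -43 (matches)
8. acc = -43 - -16 = -27 (confirmed correct)
9. acc = -27 + 20 = -7 (exactly as logged)
10. acc = -7 - -1 = -6 (verified)
11. acc = -6 + -5 = -11 (same as recorded)
All entries verified; no error found.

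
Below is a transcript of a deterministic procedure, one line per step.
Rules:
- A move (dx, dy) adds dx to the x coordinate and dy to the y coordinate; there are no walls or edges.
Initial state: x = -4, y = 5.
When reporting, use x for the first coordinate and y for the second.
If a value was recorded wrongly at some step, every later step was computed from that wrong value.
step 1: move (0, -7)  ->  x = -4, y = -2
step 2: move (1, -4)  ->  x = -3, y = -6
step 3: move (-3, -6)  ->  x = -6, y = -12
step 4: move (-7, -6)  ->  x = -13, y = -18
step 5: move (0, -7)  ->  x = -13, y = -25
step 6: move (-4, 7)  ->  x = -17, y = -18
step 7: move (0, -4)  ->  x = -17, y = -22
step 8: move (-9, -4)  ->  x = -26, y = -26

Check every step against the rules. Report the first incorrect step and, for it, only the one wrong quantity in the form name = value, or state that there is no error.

step 1: x = -4 + (0) = -4, y = 5 + (-7) = -2 -> confirmed correct
step 2: x = -4 + (1) = -3, y = -2 + (-4) = -6 -> in agreement
step 3: x = -3 + (-3) = -6, y = -6 + (-6) = -12 -> confirmed correct
step 4: x = -6 + (-7) = -13, y = -12 + (-6) = -18 -> in agreement
step 5: x = -13 + (0) = -13, y = -18 + (-7) = -25 -> checks out
step 6: x = -13 + (-4) = -17, y = -25 + (7) = -18 -> checks out
step 7: x = -17 + (0) = -17, y = -18 + (-4) = -22 -> matches
step 8: x = -17 + (-9) = -26, y = -22 + (-4) = -26 -> checks out
All entries verified; no error found.

no error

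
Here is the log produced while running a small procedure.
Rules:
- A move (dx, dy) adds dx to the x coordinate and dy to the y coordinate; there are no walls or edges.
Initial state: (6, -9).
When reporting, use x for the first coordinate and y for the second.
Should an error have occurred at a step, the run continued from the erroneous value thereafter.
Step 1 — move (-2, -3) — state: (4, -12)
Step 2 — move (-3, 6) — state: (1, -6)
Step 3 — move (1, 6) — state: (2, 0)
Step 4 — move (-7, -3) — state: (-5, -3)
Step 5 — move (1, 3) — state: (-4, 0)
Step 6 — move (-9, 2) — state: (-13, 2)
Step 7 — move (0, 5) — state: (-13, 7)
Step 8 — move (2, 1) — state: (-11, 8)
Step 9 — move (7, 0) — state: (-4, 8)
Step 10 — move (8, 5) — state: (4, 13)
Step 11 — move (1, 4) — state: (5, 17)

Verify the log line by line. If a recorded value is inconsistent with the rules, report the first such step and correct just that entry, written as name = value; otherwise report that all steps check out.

no error

Recomputing the run from the initial state:
step 1: x = 4, y = -12
step 2: x = 1, y = -6
step 3: x = 2, y = 0
step 4: x = -5, y = -3
step 5: x = -4, y = 0
step 6: x = -13, y = 2
step 7: x = -13, y = 7
step 8: x = -11, y = 8
step 9: x = -4, y = 8
step 10: x = 4, y = 13
step 11: x = 5, y = 17
This matches the log at every step.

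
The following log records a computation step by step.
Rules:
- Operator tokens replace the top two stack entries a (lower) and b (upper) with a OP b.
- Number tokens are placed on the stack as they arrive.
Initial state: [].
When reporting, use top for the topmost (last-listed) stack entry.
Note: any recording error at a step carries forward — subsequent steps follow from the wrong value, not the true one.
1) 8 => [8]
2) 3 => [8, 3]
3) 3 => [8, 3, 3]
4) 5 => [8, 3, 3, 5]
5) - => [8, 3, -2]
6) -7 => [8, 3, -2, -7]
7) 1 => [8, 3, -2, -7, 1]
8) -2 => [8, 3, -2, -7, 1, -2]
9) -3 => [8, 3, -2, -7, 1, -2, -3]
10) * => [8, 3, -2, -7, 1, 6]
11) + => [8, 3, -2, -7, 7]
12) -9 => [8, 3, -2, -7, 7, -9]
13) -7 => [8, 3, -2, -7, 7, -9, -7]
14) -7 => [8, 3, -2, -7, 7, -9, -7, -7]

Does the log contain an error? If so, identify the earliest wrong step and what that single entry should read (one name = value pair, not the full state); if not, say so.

no error

1. push 8: top = 8 (agrees with the log)
2. push 3: top = 3 (matches)
3. push 3: top = 3 (in agreement)
4. push 5: top = 5 (confirmed correct)
5. 3 - 5 = -2 (no discrepancy)
6. push -7: top = -7 (exactly as logged)
7. push 1: top = 1 (consistent with the log)
8. push -2: top = -2 (exactly as logged)
9. push -3: top = -3 (checks out)
10. -2 * -3 = 6 (same as recorded)
11. 1 + 6 = 7 (exactly as logged)
12. push -9: top = -9 (in agreement)
13. push -7: top = -7 (confirmed correct)
14. push -7: top = -7 (matches)
The recomputation confirms every line.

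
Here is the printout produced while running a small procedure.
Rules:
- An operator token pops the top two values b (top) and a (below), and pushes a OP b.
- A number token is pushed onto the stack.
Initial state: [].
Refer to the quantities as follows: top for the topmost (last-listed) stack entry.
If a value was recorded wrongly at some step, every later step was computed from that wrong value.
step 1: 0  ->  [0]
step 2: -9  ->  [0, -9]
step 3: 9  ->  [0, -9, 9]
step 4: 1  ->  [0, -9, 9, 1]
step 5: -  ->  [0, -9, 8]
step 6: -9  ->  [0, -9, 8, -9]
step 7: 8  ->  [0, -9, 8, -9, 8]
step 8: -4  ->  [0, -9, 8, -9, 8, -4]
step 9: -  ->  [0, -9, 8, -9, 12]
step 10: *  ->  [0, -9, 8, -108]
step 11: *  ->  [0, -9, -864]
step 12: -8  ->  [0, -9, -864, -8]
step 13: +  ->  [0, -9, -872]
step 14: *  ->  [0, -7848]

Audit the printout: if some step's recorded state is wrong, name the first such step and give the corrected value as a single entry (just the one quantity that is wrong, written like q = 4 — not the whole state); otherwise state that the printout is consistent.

Step 1: push 0: top = 0 — agrees with the printout.
Step 2: push -9: top = -9 — agrees with the printout.
Step 3: push 9: top = 9 — matches.
Step 4: push 1: top = 1 — matches.
Step 5: 9 - 1 = 8 — in agreement.
Step 6: push -9: top = -9 — matches.
Step 7: push 8: top = 8 — consistent with the printout.
Step 8: push -4: top = -4 — agrees with the printout.
Step 9: 8 - -4 = 12 — in agreement.
Step 10: -9 * 12 = -108 — consistent with the printout.
Step 11: 8 * -108 = -864 — agrees with the printout.
Step 12: push -8: top = -8 — exactly as logged.
Step 13: -864 + -8 = -872 — exactly as logged.
Step 14: -9 * -872 = 7848 — a discrepancy with the printout.
So the first discrepancy is step 14, where the right value is top = 7848.

step 14, top = 7848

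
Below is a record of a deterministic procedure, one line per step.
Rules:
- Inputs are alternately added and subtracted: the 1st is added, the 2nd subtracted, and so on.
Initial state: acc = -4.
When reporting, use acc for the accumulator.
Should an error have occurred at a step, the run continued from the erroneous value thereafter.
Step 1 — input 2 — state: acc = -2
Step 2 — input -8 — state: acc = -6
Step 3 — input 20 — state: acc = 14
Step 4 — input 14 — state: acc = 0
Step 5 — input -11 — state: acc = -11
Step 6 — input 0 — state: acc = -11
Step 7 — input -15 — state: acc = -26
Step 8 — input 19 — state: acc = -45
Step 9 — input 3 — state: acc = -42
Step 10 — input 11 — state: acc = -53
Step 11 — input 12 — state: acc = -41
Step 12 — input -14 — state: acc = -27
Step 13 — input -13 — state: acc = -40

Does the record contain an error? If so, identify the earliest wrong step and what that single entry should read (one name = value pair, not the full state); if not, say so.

step 2, acc = 6

1. acc = -4 + 2 = -2 (no discrepancy)
2. acc = -2 - -8 = 6 (not what was recorded)
First incorrect step: 2; the correct value is acc = 6.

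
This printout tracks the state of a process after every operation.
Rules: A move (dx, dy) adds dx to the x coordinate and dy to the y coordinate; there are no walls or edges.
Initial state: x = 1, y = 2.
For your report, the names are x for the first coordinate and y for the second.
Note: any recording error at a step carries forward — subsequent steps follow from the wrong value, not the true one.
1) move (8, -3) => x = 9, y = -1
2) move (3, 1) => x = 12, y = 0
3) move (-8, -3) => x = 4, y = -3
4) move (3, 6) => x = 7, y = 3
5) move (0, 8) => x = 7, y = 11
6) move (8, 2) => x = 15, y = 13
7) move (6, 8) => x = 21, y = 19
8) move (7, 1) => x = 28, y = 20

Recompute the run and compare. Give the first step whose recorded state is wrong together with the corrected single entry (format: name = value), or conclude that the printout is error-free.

Step 1: x = 1 + (8) = 9, y = 2 + (-3) = -1 — no discrepancy.
Step 2: x = 9 + (3) = 12, y = -1 + (1) = 0 — no discrepancy.
Step 3: x = 12 + (-8) = 4, y = 0 + (-3) = -3 — confirmed correct.
Step 4: x = 4 + (3) = 7, y = -3 + (6) = 3 — no discrepancy.
Step 5: x = 7 + (0) = 7, y = 3 + (8) = 11 — same as recorded.
Step 6: x = 7 + (8) = 15, y = 11 + (2) = 13 — checks out.
Step 7: x = 15 + (6) = 21, y = 13 + (8) = 21 — the printout has a different value.
Conclusion: step 7 carries the first error; the entry should be y = 21.

step 7, y = 21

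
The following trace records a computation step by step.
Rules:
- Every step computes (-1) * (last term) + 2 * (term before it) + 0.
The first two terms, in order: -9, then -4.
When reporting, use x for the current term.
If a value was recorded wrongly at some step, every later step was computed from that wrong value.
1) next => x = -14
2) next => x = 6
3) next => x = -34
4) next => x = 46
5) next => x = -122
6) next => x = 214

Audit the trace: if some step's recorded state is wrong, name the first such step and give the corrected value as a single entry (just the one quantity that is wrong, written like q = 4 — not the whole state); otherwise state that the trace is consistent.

step 1: x = -1*(-4) + (2)*(-9) + (0) = -14 -> no discrepancy
step 2: x = -1*(-14) + (2)*(-4) + (0) = 6 -> exactly as logged
step 3: x = -1*(6) + (2)*(-14) + (0) = -34 -> same as recorded
step 4: x = -1*(-34) + (2)*(6) + (0) = 46 -> verified
step 5: x = -1*(46) + (2)*(-34) + (0) = -114 -> the trace has a different value
The earliest wrong entry is at step 5: it should read x = -114.

step 5, x = -114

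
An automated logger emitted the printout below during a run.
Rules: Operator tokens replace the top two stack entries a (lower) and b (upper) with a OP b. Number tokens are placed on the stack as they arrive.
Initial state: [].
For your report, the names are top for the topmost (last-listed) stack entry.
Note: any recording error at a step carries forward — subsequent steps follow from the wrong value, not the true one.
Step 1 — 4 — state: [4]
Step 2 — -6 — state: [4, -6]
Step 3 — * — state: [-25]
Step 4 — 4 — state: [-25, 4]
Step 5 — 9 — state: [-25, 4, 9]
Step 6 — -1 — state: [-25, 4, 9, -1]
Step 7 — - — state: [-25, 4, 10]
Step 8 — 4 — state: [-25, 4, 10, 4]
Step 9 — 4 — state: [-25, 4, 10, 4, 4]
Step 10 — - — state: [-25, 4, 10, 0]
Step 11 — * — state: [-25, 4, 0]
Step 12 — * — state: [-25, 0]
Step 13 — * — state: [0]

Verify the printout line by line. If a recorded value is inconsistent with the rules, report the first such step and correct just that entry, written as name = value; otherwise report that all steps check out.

step 3, top = -24

step 1: push 4: top = 4 -> exactly as logged
step 2: push -6: top = -6 -> same as recorded
step 3: 4 * -6 = -24 -> first mismatch against the printout
Step 3 is the first one off; corrected, top = -24.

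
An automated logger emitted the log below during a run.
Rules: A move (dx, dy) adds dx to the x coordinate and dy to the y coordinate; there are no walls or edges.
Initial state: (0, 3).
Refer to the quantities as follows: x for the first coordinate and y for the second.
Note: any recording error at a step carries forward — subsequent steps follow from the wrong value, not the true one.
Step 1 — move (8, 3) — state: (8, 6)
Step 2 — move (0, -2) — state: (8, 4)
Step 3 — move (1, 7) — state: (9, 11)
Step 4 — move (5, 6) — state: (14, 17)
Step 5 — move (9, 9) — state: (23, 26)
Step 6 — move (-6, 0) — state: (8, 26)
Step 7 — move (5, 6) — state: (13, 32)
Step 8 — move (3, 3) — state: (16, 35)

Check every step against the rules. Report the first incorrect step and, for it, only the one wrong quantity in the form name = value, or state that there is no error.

Recomputing the run from the initial state:
step 1: x = 8, y = 6
step 2: x = 8, y = 4
step 3: x = 9, y = 11
step 4: x = 14, y = 17
step 5: x = 23, y = 26
step 6: x = 17, y = 26
step 7: x = 22, y = 32
step 8: x = 25, y = 35
The first disagreement with the log is at step 6, where the value should be x = 17.

step 6, x = 17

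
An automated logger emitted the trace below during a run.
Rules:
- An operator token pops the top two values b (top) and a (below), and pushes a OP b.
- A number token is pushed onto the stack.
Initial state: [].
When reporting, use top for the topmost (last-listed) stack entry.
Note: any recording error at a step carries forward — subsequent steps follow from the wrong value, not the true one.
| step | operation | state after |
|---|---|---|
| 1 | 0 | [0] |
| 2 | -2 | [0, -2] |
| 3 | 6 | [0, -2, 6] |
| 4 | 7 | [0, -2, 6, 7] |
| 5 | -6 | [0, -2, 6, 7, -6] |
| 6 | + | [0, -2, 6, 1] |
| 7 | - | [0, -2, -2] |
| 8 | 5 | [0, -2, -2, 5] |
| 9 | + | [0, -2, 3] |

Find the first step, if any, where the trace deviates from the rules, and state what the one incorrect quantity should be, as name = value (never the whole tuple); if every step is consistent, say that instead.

step 7, top = 5

Recomputing the run from the initial state:
step 1: [0]
step 2: [0, -2]
step 3: [0, -2, 6]
step 4: [0, -2, 6, 7]
step 5: [0, -2, 6, 7, -6]
step 6: [0, -2, 6, 1]
step 7: [0, -2, 5]
step 8: [0, -2, 5, 5]
step 9: [0, -2, 10]
The first disagreement with the trace is at step 7, where the value should be top = 5.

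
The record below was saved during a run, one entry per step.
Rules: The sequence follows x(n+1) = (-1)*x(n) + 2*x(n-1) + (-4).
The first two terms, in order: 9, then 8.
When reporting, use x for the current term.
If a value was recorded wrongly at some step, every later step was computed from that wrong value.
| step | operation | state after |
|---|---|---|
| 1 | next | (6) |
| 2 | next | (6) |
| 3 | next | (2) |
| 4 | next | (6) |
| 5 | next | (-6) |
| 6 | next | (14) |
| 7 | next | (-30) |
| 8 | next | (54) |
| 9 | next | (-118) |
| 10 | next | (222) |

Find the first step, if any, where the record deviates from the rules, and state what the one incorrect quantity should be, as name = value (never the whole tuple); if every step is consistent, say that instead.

Recomputing the run from the initial state:
step 1: x = 6
step 2: x = 6
step 3: x = 2
step 4: x = 6
step 5: x = -6
step 6: x = 14
step 7: x = -30
step 8: x = 54
step 9: x = -118
step 10: x = 222
This matches the record at every step.

no error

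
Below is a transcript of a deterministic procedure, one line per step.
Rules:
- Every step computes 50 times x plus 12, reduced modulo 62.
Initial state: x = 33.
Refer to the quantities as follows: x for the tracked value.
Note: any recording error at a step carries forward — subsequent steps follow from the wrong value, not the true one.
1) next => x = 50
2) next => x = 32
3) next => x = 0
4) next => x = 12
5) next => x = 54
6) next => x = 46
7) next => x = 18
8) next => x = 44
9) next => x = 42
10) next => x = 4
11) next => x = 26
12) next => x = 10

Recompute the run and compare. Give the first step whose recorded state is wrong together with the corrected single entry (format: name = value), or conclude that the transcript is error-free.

step 1: x = (50*33 + 12) mod 62 = 50 -> matches
step 2: x = (50*50 + 12) mod 62 = 32 -> same as recorded
step 3: x = (50*32 + 12) mod 62 = 0 -> checks out
step 4: x = (50*0 + 12) mod 62 = 12 -> exactly as logged
step 5: x = (50*12 + 12) mod 62 = 54 -> same as recorded
step 6: x = (50*54 + 12) mod 62 = 46 -> no discrepancy
step 7: x = (50*46 + 12) mod 62 = 18 -> confirmed correct
step 8: x = (50*18 + 12) mod 62 = 44 -> exactly as logged
step 9: x = (50*44 + 12) mod 62 = 42 -> checks out
step 10: x = (50*42 + 12) mod 62 = 4 -> same as recorded
step 11: x = (50*4 + 12) mod 62 = 26 -> in agreement
step 12: x = (50*26 + 12) mod 62 = 10 -> no discrepancy
The whole run recomputes cleanly — no discrepancies.

no error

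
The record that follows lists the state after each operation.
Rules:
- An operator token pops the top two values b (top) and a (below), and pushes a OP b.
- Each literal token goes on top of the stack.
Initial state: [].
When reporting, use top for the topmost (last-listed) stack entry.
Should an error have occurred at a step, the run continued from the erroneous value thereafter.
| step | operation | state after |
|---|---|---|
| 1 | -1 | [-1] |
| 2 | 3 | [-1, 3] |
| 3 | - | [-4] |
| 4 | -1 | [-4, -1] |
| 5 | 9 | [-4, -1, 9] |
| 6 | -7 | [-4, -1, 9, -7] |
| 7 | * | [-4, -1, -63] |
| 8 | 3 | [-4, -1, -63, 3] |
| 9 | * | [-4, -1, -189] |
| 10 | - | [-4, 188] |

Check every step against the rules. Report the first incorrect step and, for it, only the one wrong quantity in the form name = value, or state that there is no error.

1. push -1: top = -1 (agrees with the record)
2. push 3: top = 3 (matches)
3. -1 - 3 = -4 (confirmed correct)
4. push -1: top = -1 (verified)
5. push 9: top = 9 (matches)
6. push -7: top = -7 (confirmed correct)
7. 9 * -7 = -63 (no discrepancy)
8. push 3: top = 3 (checks out)
9. -63 * 3 = -189 (agrees with the record)
10. -1 - -189 = 188 (no discrepancy)
Nothing is out of place; the run is error-free.

no error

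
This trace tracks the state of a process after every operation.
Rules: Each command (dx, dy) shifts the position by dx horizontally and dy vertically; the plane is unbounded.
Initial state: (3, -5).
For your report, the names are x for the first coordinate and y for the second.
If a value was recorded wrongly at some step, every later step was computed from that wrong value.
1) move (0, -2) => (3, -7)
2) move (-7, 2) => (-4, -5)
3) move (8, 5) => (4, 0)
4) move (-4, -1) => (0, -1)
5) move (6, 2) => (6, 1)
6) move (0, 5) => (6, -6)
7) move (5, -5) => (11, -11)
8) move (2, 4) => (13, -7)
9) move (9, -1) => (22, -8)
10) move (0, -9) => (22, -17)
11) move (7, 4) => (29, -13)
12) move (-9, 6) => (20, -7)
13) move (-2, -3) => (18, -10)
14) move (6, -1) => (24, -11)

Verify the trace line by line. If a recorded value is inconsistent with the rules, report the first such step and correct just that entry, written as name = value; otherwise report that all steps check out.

step 1: x = 3 + (0) = 3, y = -5 + (-2) = -7 -> no discrepancy
step 2: x = 3 + (-7) = -4, y = -7 + (2) = -5 -> verified
step 3: x = -4 + (8) = 4, y = -5 + (5) = 0 -> verified
step 4: x = 4 + (-4) = 0, y = 0 + (-1) = -1 -> same as recorded
step 5: x = 0 + (6) = 6, y = -1 + (2) = 1 -> verified
step 6: x = 6 + (0) = 6, y = 1 + (5) = 6 -> the recorded entry deviates here
So the first discrepancy is step 6, where the right value is y = 6.

step 6, y = 6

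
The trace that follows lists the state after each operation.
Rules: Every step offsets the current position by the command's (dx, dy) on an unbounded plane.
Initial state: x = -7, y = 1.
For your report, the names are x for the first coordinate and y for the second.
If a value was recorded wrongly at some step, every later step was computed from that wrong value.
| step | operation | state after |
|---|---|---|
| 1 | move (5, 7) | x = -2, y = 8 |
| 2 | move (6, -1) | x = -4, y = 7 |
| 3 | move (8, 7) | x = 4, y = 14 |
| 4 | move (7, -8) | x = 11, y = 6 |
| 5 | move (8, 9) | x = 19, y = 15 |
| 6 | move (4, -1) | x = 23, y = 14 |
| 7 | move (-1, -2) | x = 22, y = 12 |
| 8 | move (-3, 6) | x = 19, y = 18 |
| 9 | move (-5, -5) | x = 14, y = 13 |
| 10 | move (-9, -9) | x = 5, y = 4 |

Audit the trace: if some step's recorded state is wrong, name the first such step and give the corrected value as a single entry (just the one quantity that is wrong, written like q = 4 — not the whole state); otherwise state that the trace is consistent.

1. x = -7 + (5) = -2, y = 1 + (7) = 8 (verified)
2. x = -2 + (6) = 4, y = 8 + (-1) = 7 (the entry is off here)
Step 2 is the first one off; corrected, x = 4.

step 2, x = 4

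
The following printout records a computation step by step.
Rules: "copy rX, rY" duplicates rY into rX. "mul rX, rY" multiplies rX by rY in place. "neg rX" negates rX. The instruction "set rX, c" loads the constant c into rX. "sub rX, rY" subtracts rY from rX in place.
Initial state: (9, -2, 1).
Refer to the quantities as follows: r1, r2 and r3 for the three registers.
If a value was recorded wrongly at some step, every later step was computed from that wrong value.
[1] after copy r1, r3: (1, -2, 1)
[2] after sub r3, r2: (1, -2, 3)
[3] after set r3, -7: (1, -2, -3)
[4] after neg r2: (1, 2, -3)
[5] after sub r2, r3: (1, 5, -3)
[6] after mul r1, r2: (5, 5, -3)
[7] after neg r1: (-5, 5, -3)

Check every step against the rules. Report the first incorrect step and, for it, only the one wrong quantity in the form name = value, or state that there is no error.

Recomputing the run from the initial state:
step 1: r1 = 1, r2 = -2, r3 = 1
step 2: r1 = 1, r2 = -2, r3 = 3
step 3: r1 = 1, r2 = -2, r3 = -7
step 4: r1 = 1, r2 = 2, r3 = -7
step 5: r1 = 1, r2 = 9, r3 = -7
step 6: r1 = 9, r2 = 9, r3 = -7
step 7: r1 = -9, r2 = 9, r3 = -7
The first disagreement with the printout is at step 3, where the value should be r3 = -7.

step 3, r3 = -7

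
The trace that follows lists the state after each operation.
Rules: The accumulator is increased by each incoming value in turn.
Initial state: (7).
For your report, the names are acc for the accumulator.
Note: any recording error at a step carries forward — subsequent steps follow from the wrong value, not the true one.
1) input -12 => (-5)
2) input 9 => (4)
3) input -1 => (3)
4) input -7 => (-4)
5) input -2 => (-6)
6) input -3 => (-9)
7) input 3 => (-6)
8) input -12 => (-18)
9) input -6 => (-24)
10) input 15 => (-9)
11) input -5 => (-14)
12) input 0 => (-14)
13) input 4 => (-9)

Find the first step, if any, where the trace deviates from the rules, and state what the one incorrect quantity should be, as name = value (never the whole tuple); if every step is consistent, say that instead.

step 1: acc = 7 + -12 = -5 -> in agreement
step 2: acc = -5 + 9 = 4 -> consistent with the trace
step 3: acc = 4 + -1 = 3 -> matches
step 4: acc = 3 + -7 = -4 -> checks out
step 5: acc = -4 + -2 = -6 -> matches
step 6: acc = -6 + -3 = -9 -> consistent with the trace
step 7: acc = -9 + 3 = -6 -> same as recorded
step 8: acc = -6 + -12 = -18 -> checks out
step 9: acc = -18 + -6 = -24 -> in agreement
step 10: acc = -24 + 15 = -9 -> checks out
step 11: acc = -9 + -5 = -14 -> same as recorded
step 12: acc = -14 + 0 = -14 -> in agreement
step 13: acc = -14 + 4 = -10 -> first mismatch against the trace
First incorrect step: 13; the correct value is acc = -10.

step 13, acc = -10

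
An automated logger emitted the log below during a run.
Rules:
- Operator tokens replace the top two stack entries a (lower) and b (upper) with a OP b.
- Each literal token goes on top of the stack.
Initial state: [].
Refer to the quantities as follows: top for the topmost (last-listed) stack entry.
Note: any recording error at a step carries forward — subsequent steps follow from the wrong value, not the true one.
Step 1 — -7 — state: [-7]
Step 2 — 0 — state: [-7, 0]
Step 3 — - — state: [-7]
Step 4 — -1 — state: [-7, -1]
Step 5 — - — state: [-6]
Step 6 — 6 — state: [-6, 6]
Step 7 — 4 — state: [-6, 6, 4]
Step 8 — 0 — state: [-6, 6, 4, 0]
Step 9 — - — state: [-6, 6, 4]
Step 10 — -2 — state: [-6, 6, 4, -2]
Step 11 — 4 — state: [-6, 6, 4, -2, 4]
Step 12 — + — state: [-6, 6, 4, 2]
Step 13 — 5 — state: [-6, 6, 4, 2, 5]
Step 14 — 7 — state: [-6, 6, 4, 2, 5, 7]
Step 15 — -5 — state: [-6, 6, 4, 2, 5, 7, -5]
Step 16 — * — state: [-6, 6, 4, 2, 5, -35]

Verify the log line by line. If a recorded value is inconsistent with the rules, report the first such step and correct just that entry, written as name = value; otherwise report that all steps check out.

no error

step 1: push -7: top = -7 -> same as recorded
step 2: push 0: top = 0 -> same as recorded
step 3: -7 - 0 = -7 -> checks out
step 4: push -1: top = -1 -> confirmed correct
step 5: -7 - -1 = -6 -> confirmed correct
step 6: push 6: top = 6 -> same as recorded
step 7: push 4: top = 4 -> checks out
step 8: push 0: top = 0 -> consistent with the log
step 9: 4 - 0 = 4 -> in agreement
step 10: push -2: top = -2 -> in agreement
step 11: push 4: top = 4 -> consistent with the log
step 12: -2 + 4 = 2 -> in agreement
step 13: push 5: top = 5 -> consistent with the log
step 14: push 7: top = 7 -> checks out
step 15: push -5: top = -5 -> matches
step 16: 7 * -5 = -35 -> confirmed correct
Nothing is out of place; the run is error-free.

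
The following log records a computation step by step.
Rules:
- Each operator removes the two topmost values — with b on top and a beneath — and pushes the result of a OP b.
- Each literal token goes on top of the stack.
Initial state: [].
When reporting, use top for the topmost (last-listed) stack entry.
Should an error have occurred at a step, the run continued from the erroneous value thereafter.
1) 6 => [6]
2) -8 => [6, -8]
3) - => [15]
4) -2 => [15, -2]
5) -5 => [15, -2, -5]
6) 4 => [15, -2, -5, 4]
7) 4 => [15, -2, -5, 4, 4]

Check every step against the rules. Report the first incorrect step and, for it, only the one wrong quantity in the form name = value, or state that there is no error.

step 3, top = 14

Recomputing the run from the initial state:
step 1: [6]
step 2: [6, -8]
step 3: [14]
step 4: [14, -2]
step 5: [14, -2, -5]
step 6: [14, -2, -5, 4]
step 7: [14, -2, -5, 4, 4]
The first disagreement with the log is at step 3, where the value should be top = 14.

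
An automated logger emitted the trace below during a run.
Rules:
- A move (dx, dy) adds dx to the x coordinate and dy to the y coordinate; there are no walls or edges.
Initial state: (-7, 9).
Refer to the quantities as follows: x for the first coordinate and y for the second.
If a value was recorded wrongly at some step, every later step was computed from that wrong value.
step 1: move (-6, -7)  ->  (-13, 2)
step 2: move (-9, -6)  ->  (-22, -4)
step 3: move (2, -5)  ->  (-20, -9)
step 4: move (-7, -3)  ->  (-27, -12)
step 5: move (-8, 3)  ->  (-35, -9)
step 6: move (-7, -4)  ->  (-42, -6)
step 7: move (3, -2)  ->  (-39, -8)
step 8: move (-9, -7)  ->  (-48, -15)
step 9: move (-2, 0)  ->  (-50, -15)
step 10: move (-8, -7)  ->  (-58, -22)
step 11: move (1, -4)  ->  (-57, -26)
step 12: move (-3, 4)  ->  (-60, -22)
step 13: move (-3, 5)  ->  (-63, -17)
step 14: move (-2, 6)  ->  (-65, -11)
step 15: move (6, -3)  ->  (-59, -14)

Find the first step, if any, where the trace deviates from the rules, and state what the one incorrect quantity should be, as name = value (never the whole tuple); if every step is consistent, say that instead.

Step 1: x = -7 + (-6) = -13, y = 9 + (-7) = 2 — same as recorded.
Step 2: x = -13 + (-9) = -22, y = 2 + (-6) = -4 — agrees with the trace.
Step 3: x = -22 + (2) = -20, y = -4 + (-5) = -9 — same as recorded.
Step 4: x = -20 + (-7) = -27, y = -9 + (-3) = -12 — checks out.
Step 5: x = -27 + (-8) = -35, y = -12 + (3) = -9 — no discrepancy.
Step 6: x = -35 + (-7) = -42, y = -9 + (-4) = -13 — the entry is off here.
Step 6 is the first one off; corrected, y = -13.

step 6, y = -13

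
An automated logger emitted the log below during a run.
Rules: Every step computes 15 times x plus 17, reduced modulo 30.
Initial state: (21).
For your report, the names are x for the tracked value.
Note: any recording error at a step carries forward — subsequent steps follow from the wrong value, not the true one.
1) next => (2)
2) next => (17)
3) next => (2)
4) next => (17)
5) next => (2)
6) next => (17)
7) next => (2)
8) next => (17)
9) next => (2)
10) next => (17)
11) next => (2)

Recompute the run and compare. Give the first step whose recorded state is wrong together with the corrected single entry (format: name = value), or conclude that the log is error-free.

step 1: x = (15*21 + 17) mod 30 = 2 -> checks out
step 2: x = (15*2 + 17) mod 30 = 17 -> no discrepancy
step 3: x = (15*17 + 17) mod 30 = 2 -> verified
step 4: x = (15*2 + 17) mod 30 = 17 -> consistent with the log
step 5: x = (15*17 + 17) mod 30 = 2 -> agrees with the log
step 6: x = (15*2 + 17) mod 30 = 17 -> same as recorded
step 7: x = (15*17 + 17) mod 30 = 2 -> verified
step 8: x = (15*2 + 17) mod 30 = 17 -> agrees with the log
step 9: x = (15*17 + 17) mod 30 = 2 -> checks out
step 10: x = (15*2 + 17) mod 30 = 17 -> verified
step 11: x = (15*17 + 17) mod 30 = 2 -> exactly as logged
The whole run recomputes cleanly — no discrepancies.

no error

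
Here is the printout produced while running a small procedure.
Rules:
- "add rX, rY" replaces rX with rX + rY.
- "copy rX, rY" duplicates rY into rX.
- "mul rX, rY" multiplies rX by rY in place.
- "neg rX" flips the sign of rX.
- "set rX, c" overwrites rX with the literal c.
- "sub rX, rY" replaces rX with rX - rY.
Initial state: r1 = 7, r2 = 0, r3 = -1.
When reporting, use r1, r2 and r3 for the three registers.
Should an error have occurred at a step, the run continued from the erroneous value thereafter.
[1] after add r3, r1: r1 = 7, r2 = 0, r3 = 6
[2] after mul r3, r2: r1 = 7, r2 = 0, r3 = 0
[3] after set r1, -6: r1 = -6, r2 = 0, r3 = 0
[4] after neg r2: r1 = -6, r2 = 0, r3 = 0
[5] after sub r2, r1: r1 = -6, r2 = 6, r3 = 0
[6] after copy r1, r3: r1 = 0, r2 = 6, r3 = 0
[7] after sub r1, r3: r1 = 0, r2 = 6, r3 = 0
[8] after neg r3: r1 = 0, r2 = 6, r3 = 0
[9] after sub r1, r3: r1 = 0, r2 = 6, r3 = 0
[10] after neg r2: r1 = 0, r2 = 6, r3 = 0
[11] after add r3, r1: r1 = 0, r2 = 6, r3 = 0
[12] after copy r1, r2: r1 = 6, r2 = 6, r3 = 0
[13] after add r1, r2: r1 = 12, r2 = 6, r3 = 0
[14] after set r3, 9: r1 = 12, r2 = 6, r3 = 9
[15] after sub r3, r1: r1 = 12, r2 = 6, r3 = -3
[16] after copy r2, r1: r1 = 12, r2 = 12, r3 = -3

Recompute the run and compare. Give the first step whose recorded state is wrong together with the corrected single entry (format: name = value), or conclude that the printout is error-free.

step 10, r2 = -6

Step 1: r3 = -1 + 7 = 6 — exactly as logged.
Step 2: r3 = 6 * 0 = 0 — no discrepancy.
Step 3: r1 = -6 — checks out.
Step 4: r2 = -(0) = 0 — no discrepancy.
Step 5: r2 = 0 - -6 = 6 — no discrepancy.
Step 6: r1 = 0 — confirmed correct.
Step 7: r1 = 0 - 0 = 0 — matches.
Step 8: r3 = -(0) = 0 — consistent with the printout.
Step 9: r1 = 0 - 0 = 0 — verified.
Step 10: r2 = -(6) = -6 — a discrepancy with the printout.
So the first discrepancy is step 10, where the right value is r2 = -6.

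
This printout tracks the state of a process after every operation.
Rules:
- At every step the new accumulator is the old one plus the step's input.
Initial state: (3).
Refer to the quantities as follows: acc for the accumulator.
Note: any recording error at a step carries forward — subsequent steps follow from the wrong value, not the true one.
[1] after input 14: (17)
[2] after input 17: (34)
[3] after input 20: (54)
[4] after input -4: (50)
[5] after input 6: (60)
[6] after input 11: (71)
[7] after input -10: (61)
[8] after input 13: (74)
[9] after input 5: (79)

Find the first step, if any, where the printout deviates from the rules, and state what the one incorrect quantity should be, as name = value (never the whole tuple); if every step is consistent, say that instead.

step 5, acc = 56

Recomputing the run from the initial state:
step 1: acc = 17
step 2: acc = 34
step 3: acc = 54
step 4: acc = 50
step 5: acc = 56
step 6: acc = 67
step 7: acc = 57
step 8: acc = 70
step 9: acc = 75
The first disagreement with the printout is at step 5, where the value should be acc = 56.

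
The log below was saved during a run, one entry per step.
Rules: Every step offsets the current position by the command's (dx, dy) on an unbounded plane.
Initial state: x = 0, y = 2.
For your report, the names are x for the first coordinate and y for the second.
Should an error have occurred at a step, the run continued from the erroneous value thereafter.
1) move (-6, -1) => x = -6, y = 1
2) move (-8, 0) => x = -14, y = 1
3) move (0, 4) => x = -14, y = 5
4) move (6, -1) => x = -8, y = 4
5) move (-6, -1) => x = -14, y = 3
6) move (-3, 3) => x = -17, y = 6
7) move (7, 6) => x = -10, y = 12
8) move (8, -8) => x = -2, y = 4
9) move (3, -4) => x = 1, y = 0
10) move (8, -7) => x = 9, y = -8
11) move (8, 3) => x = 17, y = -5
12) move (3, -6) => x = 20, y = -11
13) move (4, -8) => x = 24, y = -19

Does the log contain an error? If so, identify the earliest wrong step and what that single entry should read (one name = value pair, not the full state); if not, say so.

step 10, y = -7

Recomputing the run from the initial state:
step 1: x = -6, y = 1
step 2: x = -14, y = 1
step 3: x = -14, y = 5
step 4: x = -8, y = 4
step 5: x = -14, y = 3
step 6: x = -17, y = 6
step 7: x = -10, y = 12
step 8: x = -2, y = 4
step 9: x = 1, y = 0
step 10: x = 9, y = -7
step 11: x = 17, y = -4
step 12: x = 20, y = -10
step 13: x = 24, y = -18
The first disagreement with the log is at step 10, where the value should be y = -7.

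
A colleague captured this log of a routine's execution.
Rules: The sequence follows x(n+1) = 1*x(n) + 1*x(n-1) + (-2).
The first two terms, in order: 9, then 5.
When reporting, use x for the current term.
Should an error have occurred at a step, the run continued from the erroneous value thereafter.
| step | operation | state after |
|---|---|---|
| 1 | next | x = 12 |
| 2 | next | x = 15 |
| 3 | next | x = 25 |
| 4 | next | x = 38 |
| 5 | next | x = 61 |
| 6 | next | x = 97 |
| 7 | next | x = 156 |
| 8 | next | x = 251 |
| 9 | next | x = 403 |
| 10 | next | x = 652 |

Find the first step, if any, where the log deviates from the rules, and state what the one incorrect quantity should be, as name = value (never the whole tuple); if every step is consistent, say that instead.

step 9, x = 405

Recomputing the run from the initial state:
step 1: x = 12
step 2: x = 15
step 3: x = 25
step 4: x = 38
step 5: x = 61
step 6: x = 97
step 7: x = 156
step 8: x = 251
step 9: x = 405
step 10: x = 654
The first disagreement with the log is at step 9, where the value should be x = 405.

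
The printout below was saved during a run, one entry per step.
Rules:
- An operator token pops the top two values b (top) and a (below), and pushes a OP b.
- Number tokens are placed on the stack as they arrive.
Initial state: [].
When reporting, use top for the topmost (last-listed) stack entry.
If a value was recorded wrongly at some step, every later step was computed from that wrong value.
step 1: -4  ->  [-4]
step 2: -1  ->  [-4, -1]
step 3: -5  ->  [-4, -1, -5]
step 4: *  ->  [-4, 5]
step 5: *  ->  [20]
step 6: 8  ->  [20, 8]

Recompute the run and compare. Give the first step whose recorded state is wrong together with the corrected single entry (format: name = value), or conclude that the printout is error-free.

step 5, top = -20

Recomputing the run from the initial state:
step 1: [-4]
step 2: [-4, -1]
step 3: [-4, -1, -5]
step 4: [-4, 5]
step 5: [-20]
step 6: [-20, 8]
The first disagreement with the printout is at step 5, where the value should be top = -20.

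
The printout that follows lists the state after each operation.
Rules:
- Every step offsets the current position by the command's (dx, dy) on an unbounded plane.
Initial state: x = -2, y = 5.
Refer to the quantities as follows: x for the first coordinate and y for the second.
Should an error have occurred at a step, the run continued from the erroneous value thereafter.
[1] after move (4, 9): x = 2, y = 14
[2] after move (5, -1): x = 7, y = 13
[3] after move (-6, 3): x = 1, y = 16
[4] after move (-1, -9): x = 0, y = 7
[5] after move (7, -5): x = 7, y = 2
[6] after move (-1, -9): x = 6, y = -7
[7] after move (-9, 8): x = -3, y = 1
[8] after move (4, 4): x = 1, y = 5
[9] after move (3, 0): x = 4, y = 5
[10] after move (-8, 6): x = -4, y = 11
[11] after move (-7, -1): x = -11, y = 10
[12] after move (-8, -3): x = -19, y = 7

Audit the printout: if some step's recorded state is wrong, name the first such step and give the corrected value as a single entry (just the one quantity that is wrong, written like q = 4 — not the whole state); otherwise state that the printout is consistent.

Recomputing the run from the initial state:
step 1: x = 2, y = 14
step 2: x = 7, y = 13
step 3: x = 1, y = 16
step 4: x = 0, y = 7
step 5: x = 7, y = 2
step 6: x = 6, y = -7
step 7: x = -3, y = 1
step 8: x = 1, y = 5
step 9: x = 4, y = 5
step 10: x = -4, y = 11
step 11: x = -11, y = 10
step 12: x = -19, y = 7
This matches the printout at every step.

no error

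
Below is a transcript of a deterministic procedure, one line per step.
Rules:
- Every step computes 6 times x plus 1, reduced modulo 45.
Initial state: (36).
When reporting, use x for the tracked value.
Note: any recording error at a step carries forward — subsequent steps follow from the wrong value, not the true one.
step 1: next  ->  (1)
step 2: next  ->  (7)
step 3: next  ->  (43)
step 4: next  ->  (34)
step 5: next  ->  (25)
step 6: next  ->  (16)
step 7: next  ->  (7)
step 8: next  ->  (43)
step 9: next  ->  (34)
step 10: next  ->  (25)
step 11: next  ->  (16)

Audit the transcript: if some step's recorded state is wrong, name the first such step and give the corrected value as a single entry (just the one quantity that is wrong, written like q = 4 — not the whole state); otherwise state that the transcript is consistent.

1. x = (6*36 + 1) mod 45 = 37 (the recorded entry deviates here)
Step 1 is the first one off; corrected, x = 37.

step 1, x = 37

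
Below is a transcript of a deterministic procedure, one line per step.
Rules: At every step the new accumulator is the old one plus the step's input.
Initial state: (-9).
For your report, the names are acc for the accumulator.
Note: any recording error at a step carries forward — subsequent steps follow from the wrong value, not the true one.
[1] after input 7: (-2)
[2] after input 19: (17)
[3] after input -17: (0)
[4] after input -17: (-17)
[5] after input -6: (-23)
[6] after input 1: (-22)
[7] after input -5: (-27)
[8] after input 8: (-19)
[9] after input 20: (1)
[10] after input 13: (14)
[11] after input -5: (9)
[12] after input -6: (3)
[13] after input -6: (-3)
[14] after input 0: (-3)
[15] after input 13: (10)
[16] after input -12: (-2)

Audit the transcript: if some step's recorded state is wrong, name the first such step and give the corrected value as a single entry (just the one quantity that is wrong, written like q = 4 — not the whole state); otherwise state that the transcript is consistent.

step 1: acc = -9 + 7 = -2 -> in agreement
step 2: acc = -2 + 19 = 17 -> verified
step 3: acc = 17 + -17 = 0 -> in agreement
step 4: acc = 0 + -17 = -17 -> in agreement
step 5: acc = -17 + -6 = -23 -> verified
step 6: acc = -23 + 1 = -22 -> confirmed correct
step 7: acc = -22 + -5 = -27 -> in agreement
step 8: acc = -27 + 8 = -19 -> exactly as logged
step 9: acc = -19 + 20 = 1 -> checks out
step 10: acc = 1 + 13 = 14 -> in agreement
step 11: acc = 14 + -5 = 9 -> agrees with the transcript
step 12: acc = 9 + -6 = 3 -> checks out
step 13: acc = 3 + -6 = -3 -> in agreement
step 14: acc = -3 + 0 = -3 -> in agreement
step 15: acc = -3 + 13 = 10 -> verified
step 16: acc = 10 + -12 = -2 -> in agreement
No step deviates from the rules.

no error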